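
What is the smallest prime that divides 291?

3

291 is odd.
Digit sum 12, divisible by 3.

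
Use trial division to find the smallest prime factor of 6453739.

6453739 is odd.
Digit sum 37, not divisible by 3.
Ends in 9: not divisible by 5.
7: 6453739 = 7·921962 + 5
11: 6453739 = 11·586703 + 6
13: 6453739 = 13·496441 + 6
17: 6453739 = 17·379631 + 12
19: 6453739 = 19·339670 + 9
23: 6453739 = 23·280597 + 8
29: 6453739 = 29·222542 + 21
31: 6453739 = 31·208185 + 4
37: 6453739 = 37·174425 + 14
41: 6453739 = 41·157408 + 11
43: 6453739 = 43·150086 + 41
47: 6453739 = 47·137313 + 28
53: 6453739 = 53·121768 + 35
59: 6453739 = 59·109385 + 24
61: 6453739 = 61·105799

61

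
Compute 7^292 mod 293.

7^1 ≡ 7 (mod 293)
7^2 ≡ 7^2 = 49 ≡ 49 (mod 293)
7^4 ≡ 49^2 = 2401 ≡ 57 (mod 293)
7^8 ≡ 57^2 = 3249 ≡ 26 (mod 293)
7^16 ≡ 26^2 = 676 ≡ 90 (mod 293)
7^32 ≡ 90^2 = 8100 ≡ 189 (mod 293)
7^64 ≡ 189^2 = 35721 ≡ 268 (mod 293)
7^128 ≡ 268^2 = 71824 ≡ 39 (mod 293)
7^256 ≡ 39^2 = 1521 ≡ 56 (mod 293)
292 = 256 + 32 + 4 in binary powers of 2.
So 7^292 ≡ 56 · 189 · 57 ≡ 1 (mod 293).
Since the result is 1, base 7 gives no evidence that 293 is composite.

1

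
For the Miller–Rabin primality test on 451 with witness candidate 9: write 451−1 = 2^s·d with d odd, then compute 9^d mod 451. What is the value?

419

451 − 1 = 450 = 2^1 · 225, so d = 225.
9^1 ≡ 9 (mod 451)
9^2 ≡ 9^2 = 81 ≡ 81 (mod 451)
9^4 ≡ 81^2 = 6561 ≡ 247 (mod 451)
9^8 ≡ 247^2 = 61009 ≡ 124 (mod 451)
9^16 ≡ 124^2 = 15376 ≡ 42 (mod 451)
9^32 ≡ 42^2 = 1764 ≡ 411 (mod 451)
9^64 ≡ 411^2 = 168921 ≡ 247 (mod 451)
9^128 ≡ 247^2 = 61009 ≡ 124 (mod 451)
225 = 128 + 64 + 32 + 1 in binary powers of 2.
So 9^225 ≡ 124 · 247 · 411 · 9 ≡ 419 (mod 451).
Squaring chain: 419; never reaches −1, so base 9 is a Miller–Rabin witness that 451 is composite.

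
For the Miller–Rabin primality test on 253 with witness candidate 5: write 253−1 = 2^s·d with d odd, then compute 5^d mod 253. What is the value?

191

253 − 1 = 252 = 2^2 · 63, so d = 63.
5^1 ≡ 5 (mod 253)
5^2 ≡ 5^2 = 25 ≡ 25 (mod 253)
5^4 ≡ 25^2 = 625 ≡ 119 (mod 253)
5^8 ≡ 119^2 = 14161 ≡ 246 (mod 253)
5^16 ≡ 246^2 = 60516 ≡ 49 (mod 253)
5^32 ≡ 49^2 = 2401 ≡ 124 (mod 253)
63 = 32 + 16 + 8 + 4 + 2 + 1 in binary powers of 2.
So 5^63 ≡ 124 · 49 · 246 · 119 · 25 · 5 ≡ 191 (mod 253).
Squaring chain: 191 → 49; never reaches −1, so base 5 is a Miller–Rabin witness that 253 is composite.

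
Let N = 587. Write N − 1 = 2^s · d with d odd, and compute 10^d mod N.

1

587 − 1 = 586 = 2^1 · 293, so d = 293.
10^1 ≡ 10 (mod 587)
10^2 ≡ 10^2 = 100 ≡ 100 (mod 587)
10^4 ≡ 100^2 = 10000 ≡ 21 (mod 587)
10^8 ≡ 21^2 = 441 ≡ 441 (mod 587)
10^16 ≡ 441^2 = 194481 ≡ 184 (mod 587)
10^32 ≡ 184^2 = 33856 ≡ 397 (mod 587)
10^64 ≡ 397^2 = 157609 ≡ 293 (mod 587)
10^128 ≡ 293^2 = 85849 ≡ 147 (mod 587)
10^256 ≡ 147^2 = 21609 ≡ 477 (mod 587)
293 = 256 + 32 + 4 + 1 in binary powers of 2.
So 10^293 ≡ 477 · 397 · 21 · 10 ≡ 1 (mod 587).
Since 10^d ≡ 1 (mod 587), base 10 does not prove 587 composite.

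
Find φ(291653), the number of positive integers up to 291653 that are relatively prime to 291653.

275968

Factor: 291653 = 29 · 89 · 113.
φ(291653) = (29−1) · (89−1) · (113−1) = 28 · 88 · 112 = 275968.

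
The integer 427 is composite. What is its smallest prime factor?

7

427 is odd.
Digit sum 13, not divisible by 3.
Ends in 7: not divisible by 5.
7: 427 = 7·61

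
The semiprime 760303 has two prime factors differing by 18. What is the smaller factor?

863

Since p = q + 18, we have 760303 = q(q + 18), so q² + 18q − 760303 = 0.
Discriminant: 18² + 4·760303 = 324 + 3041212 = 3041536; √3041536 = 1744.
q = (−18 + 1744)/2 = 863, and p = q + 18 = 881.
Check: 863 · 881 = 760303.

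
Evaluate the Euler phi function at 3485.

Factor: 3485 = 5 · 17 · 41.
φ(3485) = (5−1) · (17−1) · (41−1) = 4 · 16 · 40 = 2560.

2560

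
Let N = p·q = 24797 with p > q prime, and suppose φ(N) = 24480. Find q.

137

φ(n) = (p−1)(q−1) = n − (p+q) + 1, so p + q = 24797 − 24480 + 1 = 318.
p and q are the roots of t² − 318t + 24797 = 0.
Discriminant: 318² − 4·24797 = 101124 − 99188 = 1936; √1936 = 44.
q = (318 − 44)/2 = 137, p = (318 + 44)/2 = 181.
Check: 137 · 181 = 24797.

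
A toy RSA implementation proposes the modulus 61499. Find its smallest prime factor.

89

61499 is odd.
Digit sum 29, not divisible by 3.
Ends in 9: not divisible by 5.
7: 61499 = 7·8785 + 4
11: 61499 = 11·5590 + 9
13: 61499 = 13·4730 + 9
17: 61499 = 17·3617 + 10
19: 61499 = 19·3236 + 15
23: 61499 = 23·2673 + 20
29: 61499 = 29·2120 + 19
31: 61499 = 31·1983 + 26
37: 61499 = 37·1662 + 5
41: 61499 = 41·1499 + 40
43: 61499 = 43·1430 + 9
47: 61499 = 47·1308 + 23
53: 61499 = 53·1160 + 19
59: 61499 = 59·1042 + 21
61: 61499 = 61·1008 + 11
67: 61499 = 67·917 + 60
71: 61499 = 71·866 + 13
73: 61499 = 73·842 + 33
79: 61499 = 79·778 + 37
83: 61499 = 83·740 + 79
89: 61499 = 89·691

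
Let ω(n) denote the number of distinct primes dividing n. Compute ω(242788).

242788 = 2^2 · 60697
60697 = 7 · 8671
8671 = 13 · 667
667 = 23 · 29
242788 = 2^2 · 7 · 13 · 23 · 29, which has 5 distinct prime factors.

5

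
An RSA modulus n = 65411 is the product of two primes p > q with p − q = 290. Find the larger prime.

439

Since p = q + 290, we have 65411 = q(q + 290), so q² + 290q − 65411 = 0.
Discriminant: 290² + 4·65411 = 84100 + 261644 = 345744; √345744 = 588.
q = (−290 + 588)/2 = 149, and p = q + 290 = 439.
Check: 149 · 439 = 65411.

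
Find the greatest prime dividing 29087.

59

29087 = 17 · 1711
1711 = 29 · 59
59 is prime.
So 29087 = 17 · 29 · 59; the largest prime factor is 59.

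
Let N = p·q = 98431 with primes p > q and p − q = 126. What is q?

Since p = q + 126, we have 98431 = q(q + 126), so q² + 126q − 98431 = 0.
Discriminant: 126² + 4·98431 = 15876 + 393724 = 409600; √409600 = 640.
q = (−126 + 640)/2 = 257, and p = q + 126 = 383.
Check: 257 · 383 = 98431.

257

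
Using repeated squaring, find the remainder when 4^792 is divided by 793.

4^1 ≡ 4 (mod 793)
4^2 ≡ 4^2 = 16 ≡ 16 (mod 793)
4^4 ≡ 16^2 = 256 ≡ 256 (mod 793)
4^8 ≡ 256^2 = 65536 ≡ 510 (mod 793)
4^16 ≡ 510^2 = 260100 ≡ 789 (mod 793)
4^32 ≡ 789^2 = 622521 ≡ 16 (mod 793)
4^64 ≡ 16^2 = 256 ≡ 256 (mod 793)
4^128 ≡ 256^2 = 65536 ≡ 510 (mod 793)
4^256 ≡ 510^2 = 260100 ≡ 789 (mod 793)
4^512 ≡ 789^2 = 622521 ≡ 16 (mod 793)
792 = 512 + 256 + 16 + 8 in binary powers of 2.
So 4^792 ≡ 16 · 789 · 789 · 510 ≡ 508 (mod 793).
Since 508 ≠ 1, base 4 is a Fermat witness: 793 is composite.

508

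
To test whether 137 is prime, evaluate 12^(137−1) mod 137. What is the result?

1

12^1 ≡ 12 (mod 137)
12^2 ≡ 12^2 = 144 ≡ 7 (mod 137)
12^4 ≡ 7^2 = 49 ≡ 49 (mod 137)
12^8 ≡ 49^2 = 2401 ≡ 72 (mod 137)
12^16 ≡ 72^2 = 5184 ≡ 115 (mod 137)
12^32 ≡ 115^2 = 13225 ≡ 73 (mod 137)
12^64 ≡ 73^2 = 5329 ≡ 123 (mod 137)
12^128 ≡ 123^2 = 15129 ≡ 59 (mod 137)
136 = 128 + 8 in binary powers of 2.
So 12^136 ≡ 59 · 72 ≡ 1 (mod 137).
Since the result is 1, base 12 gives no evidence that 137 is composite.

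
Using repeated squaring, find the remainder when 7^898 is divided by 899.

7^1 ≡ 7 (mod 899)
7^2 ≡ 7^2 = 49 ≡ 49 (mod 899)
7^4 ≡ 49^2 = 2401 ≡ 603 (mod 899)
7^8 ≡ 603^2 = 363609 ≡ 413 (mod 899)
7^16 ≡ 413^2 = 170569 ≡ 658 (mod 899)
7^32 ≡ 658^2 = 432964 ≡ 545 (mod 899)
7^64 ≡ 545^2 = 297025 ≡ 355 (mod 899)
7^128 ≡ 355^2 = 126025 ≡ 165 (mod 899)
7^256 ≡ 165^2 = 27225 ≡ 255 (mod 899)
7^512 ≡ 255^2 = 65025 ≡ 297 (mod 899)
898 = 512 + 256 + 128 + 2 in binary powers of 2.
So 7^898 ≡ 297 · 255 · 165 · 49 ≡ 484 (mod 899).
Since 484 ≠ 1, base 7 is a Fermat witness: 899 is composite.

484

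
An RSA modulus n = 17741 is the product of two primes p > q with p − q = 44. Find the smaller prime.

113

Since p = q + 44, we have 17741 = q(q + 44), so q² + 44q − 17741 = 0.
Discriminant: 44² + 4·17741 = 1936 + 70964 = 72900; √72900 = 270.
q = (−44 + 270)/2 = 113, and p = q + 44 = 157.
Check: 113 · 157 = 17741.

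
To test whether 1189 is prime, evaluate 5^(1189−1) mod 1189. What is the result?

5^1 ≡ 5 (mod 1189)
5^2 ≡ 5^2 = 25 ≡ 25 (mod 1189)
5^4 ≡ 25^2 = 625 ≡ 625 (mod 1189)
5^8 ≡ 625^2 = 390625 ≡ 633 (mod 1189)
5^16 ≡ 633^2 = 400689 ≡ 1185 (mod 1189)
5^32 ≡ 1185^2 = 1404225 ≡ 16 (mod 1189)
5^64 ≡ 16^2 = 256 ≡ 256 (mod 1189)
5^128 ≡ 256^2 = 65536 ≡ 141 (mod 1189)
5^256 ≡ 141^2 = 19881 ≡ 857 (mod 1189)
5^512 ≡ 857^2 = 734449 ≡ 836 (mod 1189)
5^1024 ≡ 836^2 = 698896 ≡ 953 (mod 1189)
1188 = 1024 + 128 + 32 + 4 in binary powers of 2.
So 5^1188 ≡ 953 · 141 · 16 · 625 ≡ 674 (mod 1189).
Since 674 ≠ 1, base 5 is a Fermat witness: 1189 is composite.

674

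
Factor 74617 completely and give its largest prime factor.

74617 = 29 · 2573
2573 = 31 · 83
83 is prime.
So 74617 = 29 · 31 · 83; the largest prime factor is 83.

83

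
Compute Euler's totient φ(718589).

Factor: 718589 = 23 · 157 · 199.
φ(718589) = (23−1) · (157−1) · (199−1) = 22 · 156 · 198 = 679536.

679536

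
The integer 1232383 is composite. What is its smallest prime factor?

1232383 is odd.
Digit sum 22, not divisible by 3.
Ends in 3: not divisible by 5.
7: 1232383 = 7·176054 + 5
11: 1232383 = 11·112034 + 9
13: 1232383 = 13·94798 + 9
17: 1232383 = 17·72493 + 2
19: 1232383 = 19·64862 + 5
23: 1232383 = 23·53581 + 20
29: 1232383 = 29·42495 + 28
31: 1232383 = 31·39754 + 9
37: 1232383 = 37·33307 + 24
41: 1232383 = 41·30058 + 5
43: 1232383 = 43·28660 + 3
47: 1232383 = 47·26220 + 43
53: 1232383 = 53·23252 + 27
59: 1232383 = 59·20887 + 50
61: 1232383 = 61·20203

61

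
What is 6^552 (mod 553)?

6^1 ≡ 6 (mod 553)
6^2 ≡ 6^2 = 36 ≡ 36 (mod 553)
6^4 ≡ 36^2 = 1296 ≡ 190 (mod 553)
6^8 ≡ 190^2 = 36100 ≡ 155 (mod 553)
6^16 ≡ 155^2 = 24025 ≡ 246 (mod 553)
6^32 ≡ 246^2 = 60516 ≡ 239 (mod 553)
6^64 ≡ 239^2 = 57121 ≡ 162 (mod 553)
6^128 ≡ 162^2 = 26244 ≡ 253 (mod 553)
6^256 ≡ 253^2 = 64009 ≡ 414 (mod 553)
6^512 ≡ 414^2 = 171396 ≡ 519 (mod 553)
552 = 512 + 32 + 8 in binary powers of 2.
So 6^552 ≡ 519 · 239 · 155 ≡ 204 (mod 553).
Since 204 ≠ 1, base 6 is a Fermat witness: 553 is composite.

204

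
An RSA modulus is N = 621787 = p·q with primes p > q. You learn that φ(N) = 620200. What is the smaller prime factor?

φ(n) = (p−1)(q−1) = n − (p+q) + 1, so p + q = 621787 − 620200 + 1 = 1588.
p and q are the roots of t² − 1588t + 621787 = 0.
Discriminant: 1588² − 4·621787 = 2521744 − 2487148 = 34596; √34596 = 186.
q = (1588 − 186)/2 = 701, p = (1588 + 186)/2 = 887.
Check: 701 · 887 = 621787.

701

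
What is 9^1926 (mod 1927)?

9^1 ≡ 9 (mod 1927)
9^2 ≡ 9^2 = 81 ≡ 81 (mod 1927)
9^4 ≡ 81^2 = 6561 ≡ 780 (mod 1927)
9^8 ≡ 780^2 = 608400 ≡ 1395 (mod 1927)
9^16 ≡ 1395^2 = 1946025 ≡ 1682 (mod 1927)
9^32 ≡ 1682^2 = 2829124 ≡ 288 (mod 1927)
9^64 ≡ 288^2 = 82944 ≡ 83 (mod 1927)
9^128 ≡ 83^2 = 6889 ≡ 1108 (mod 1927)
9^256 ≡ 1108^2 = 1227664 ≡ 165 (mod 1927)
9^512 ≡ 165^2 = 27225 ≡ 247 (mod 1927)
9^1024 ≡ 247^2 = 61009 ≡ 1272 (mod 1927)
1926 = 1024 + 512 + 256 + 128 + 4 + 2 in binary powers of 2.
So 9^1926 ≡ 1272 · 247 · 165 · 1108 · 780 · 81 ≡ 286 (mod 1927).
Since 286 ≠ 1, base 9 is a Fermat witness: 1927 is composite.

286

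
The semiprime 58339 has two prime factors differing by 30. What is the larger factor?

257

Since p = q + 30, we have 58339 = q(q + 30), so q² + 30q − 58339 = 0.
Discriminant: 30² + 4·58339 = 900 + 233356 = 234256; √234256 = 484.
q = (−30 + 484)/2 = 227, and p = q + 30 = 257.
Check: 227 · 257 = 58339.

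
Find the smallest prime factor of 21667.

21667 is odd.
Digit sum 22, not divisible by 3.
Ends in 7: not divisible by 5.
7: 21667 = 7·3095 + 2
11: 21667 = 11·1969 + 8
13: 21667 = 13·1666 + 9
17: 21667 = 17·1274 + 9
19: 21667 = 19·1140 + 7
23: 21667 = 23·942 + 1
29: 21667 = 29·747 + 4
31: 21667 = 31·698 + 29
37: 21667 = 37·585 + 22
41: 21667 = 41·528 + 19
43: 21667 = 43·503 + 38
47: 21667 = 47·461

47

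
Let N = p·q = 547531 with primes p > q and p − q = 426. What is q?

Since p = q + 426, we have 547531 = q(q + 426), so q² + 426q − 547531 = 0.
Discriminant: 426² + 4·547531 = 181476 + 2190124 = 2371600; √2371600 = 1540.
q = (−426 + 1540)/2 = 557, and p = q + 426 = 983.
Check: 557 · 983 = 547531.

557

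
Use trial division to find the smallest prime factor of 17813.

47

17813 is odd.
Digit sum 20, not divisible by 3.
Ends in 3: not divisible by 5.
7: 17813 = 7·2544 + 5
11: 17813 = 11·1619 + 4
13: 17813 = 13·1370 + 3
17: 17813 = 17·1047 + 14
19: 17813 = 19·937 + 10
23: 17813 = 23·774 + 11
29: 17813 = 29·614 + 7
31: 17813 = 31·574 + 19
37: 17813 = 37·481 + 16
41: 17813 = 41·434 + 19
43: 17813 = 43·414 + 11
47: 17813 = 47·379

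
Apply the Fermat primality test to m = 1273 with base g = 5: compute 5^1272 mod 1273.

600

5^1 ≡ 5 (mod 1273)
5^2 ≡ 5^2 = 25 ≡ 25 (mod 1273)
5^4 ≡ 25^2 = 625 ≡ 625 (mod 1273)
5^8 ≡ 625^2 = 390625 ≡ 1087 (mod 1273)
5^16 ≡ 1087^2 = 1181569 ≡ 225 (mod 1273)
5^32 ≡ 225^2 = 50625 ≡ 978 (mod 1273)
5^64 ≡ 978^2 = 956484 ≡ 461 (mod 1273)
5^128 ≡ 461^2 = 212521 ≡ 1203 (mod 1273)
5^256 ≡ 1203^2 = 1447209 ≡ 1081 (mod 1273)
5^512 ≡ 1081^2 = 1168561 ≡ 1220 (mod 1273)
5^1024 ≡ 1220^2 = 1488400 ≡ 263 (mod 1273)
1272 = 1024 + 128 + 64 + 32 + 16 + 8 in binary powers of 2.
So 5^1272 ≡ 263 · 1203 · 461 · 978 · 225 · 1087 ≡ 600 (mod 1273).
Since 600 ≠ 1, base 5 is a Fermat witness: 1273 is composite.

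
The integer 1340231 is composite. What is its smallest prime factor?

61

1340231 is odd.
Digit sum 14, not divisible by 3.
Ends in 1: not divisible by 5.
7: 1340231 = 7·191461 + 4
11: 1340231 = 11·121839 + 2
13: 1340231 = 13·103094 + 9
17: 1340231 = 17·78837 + 2
19: 1340231 = 19·70538 + 9
23: 1340231 = 23·58270 + 21
29: 1340231 = 29·46214 + 25
31: 1340231 = 31·43233 + 8
37: 1340231 = 37·36222 + 17
41: 1340231 = 41·32688 + 23
43: 1340231 = 43·31168 + 7
47: 1340231 = 47·28515 + 26
53: 1340231 = 53·25287 + 20
59: 1340231 = 59·22715 + 46
61: 1340231 = 61·21971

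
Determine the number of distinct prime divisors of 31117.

2

31117 = 29^2 · 37
31117 = 29^2 · 37, which has 2 distinct prime factors.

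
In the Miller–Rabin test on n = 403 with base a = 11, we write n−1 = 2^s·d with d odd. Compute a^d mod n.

151

403 − 1 = 402 = 2^1 · 201, so d = 201.
11^1 ≡ 11 (mod 403)
11^2 ≡ 11^2 = 121 ≡ 121 (mod 403)
11^4 ≡ 121^2 = 14641 ≡ 133 (mod 403)
11^8 ≡ 133^2 = 17689 ≡ 360 (mod 403)
11^16 ≡ 360^2 = 129600 ≡ 237 (mod 403)
11^32 ≡ 237^2 = 56169 ≡ 152 (mod 403)
11^64 ≡ 152^2 = 23104 ≡ 133 (mod 403)
11^128 ≡ 133^2 = 17689 ≡ 360 (mod 403)
201 = 128 + 64 + 8 + 1 in binary powers of 2.
So 11^201 ≡ 360 · 133 · 360 · 11 ≡ 151 (mod 403).
Squaring chain: 151; never reaches −1, so base 11 is a Miller–Rabin witness that 403 is composite.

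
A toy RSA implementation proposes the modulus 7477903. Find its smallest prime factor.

7477903 is odd.
Digit sum 37, not divisible by 3.
Ends in 3: not divisible by 5.
7: 7477903 = 7·1068271 + 6
11: 7477903 = 11·679809 + 4
13: 7477903 = 13·575223 + 4
17: 7477903 = 17·439876 + 11
19: 7477903 = 19·393573 + 16
23: 7477903 = 23·325126 + 5
29: 7477903 = 29·257858 + 21
31: 7477903 = 31·241222 + 21
37: 7477903 = 37·202105 + 18
41: 7477903 = 41·182387 + 36
43: 7477903 = 43·173904 + 31
47: 7477903 = 47·159104 + 15
53: 7477903 = 53·141092 + 27
59: 7477903 = 59·126744 + 7
61: 7477903 = 61·122588 + 35
67: 7477903 = 67·111610 + 33
71: 7477903 = 71·105322 + 41
73: 7477903 = 73·102437 + 2
79: 7477903 = 79·94657

79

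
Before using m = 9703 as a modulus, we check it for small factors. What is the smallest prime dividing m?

31

9703 is odd.
Digit sum 19, not divisible by 3.
Ends in 3: not divisible by 5.
7: 9703 = 7·1386 + 1
11: 9703 = 11·882 + 1
13: 9703 = 13·746 + 5
17: 9703 = 17·570 + 13
19: 9703 = 19·510 + 13
23: 9703 = 23·421 + 20
29: 9703 = 29·334 + 17
31: 9703 = 31·313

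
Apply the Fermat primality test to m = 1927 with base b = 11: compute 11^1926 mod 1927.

11^1 ≡ 11 (mod 1927)
11^2 ≡ 11^2 = 121 ≡ 121 (mod 1927)
11^4 ≡ 121^2 = 14641 ≡ 1152 (mod 1927)
11^8 ≡ 1152^2 = 1327104 ≡ 1328 (mod 1927)
11^16 ≡ 1328^2 = 1763584 ≡ 379 (mod 1927)
11^32 ≡ 379^2 = 143641 ≡ 1043 (mod 1927)
11^64 ≡ 1043^2 = 1087849 ≡ 1021 (mod 1927)
11^128 ≡ 1021^2 = 1042441 ≡ 1861 (mod 1927)
11^256 ≡ 1861^2 = 3463321 ≡ 502 (mod 1927)
11^512 ≡ 502^2 = 252004 ≡ 1494 (mod 1927)
11^1024 ≡ 1494^2 = 2232036 ≡ 570 (mod 1927)
1926 = 1024 + 512 + 256 + 128 + 4 + 2 in binary powers of 2.
So 11^1926 ≡ 570 · 1494 · 502 · 1861 · 1152 · 121 ≡ 484 (mod 1927).
Since 484 ≠ 1, base 11 is a Fermat witness: 1927 is composite.

484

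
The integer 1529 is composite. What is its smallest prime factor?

11

1529 is odd.
Digit sum 17, not divisible by 3.
Ends in 9: not divisible by 5.
7: 1529 = 7·218 + 3
11: 1529 = 11·139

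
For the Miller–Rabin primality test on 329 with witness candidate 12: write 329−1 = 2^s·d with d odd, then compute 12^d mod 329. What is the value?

178

329 − 1 = 328 = 2^3 · 41, so d = 41.
12^1 ≡ 12 (mod 329)
12^2 ≡ 12^2 = 144 ≡ 144 (mod 329)
12^4 ≡ 144^2 = 20736 ≡ 9 (mod 329)
12^8 ≡ 9^2 = 81 ≡ 81 (mod 329)
12^16 ≡ 81^2 = 6561 ≡ 310 (mod 329)
12^32 ≡ 310^2 = 96100 ≡ 32 (mod 329)
41 = 32 + 8 + 1 in binary powers of 2.
So 12^41 ≡ 32 · 81 · 12 ≡ 178 (mod 329).
Squaring chain: 178 → 100 → 130; never reaches −1, so base 12 is a Miller–Rabin witness that 329 is composite.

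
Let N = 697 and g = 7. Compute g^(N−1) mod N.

7^1 ≡ 7 (mod 697)
7^2 ≡ 7^2 = 49 ≡ 49 (mod 697)
7^4 ≡ 49^2 = 2401 ≡ 310 (mod 697)
7^8 ≡ 310^2 = 96100 ≡ 611 (mod 697)
7^16 ≡ 611^2 = 373321 ≡ 426 (mod 697)
7^32 ≡ 426^2 = 181476 ≡ 256 (mod 697)
7^64 ≡ 256^2 = 65536 ≡ 18 (mod 697)
7^128 ≡ 18^2 = 324 ≡ 324 (mod 697)
7^256 ≡ 324^2 = 104976 ≡ 426 (mod 697)
7^512 ≡ 426^2 = 181476 ≡ 256 (mod 697)
696 = 512 + 128 + 32 + 16 + 8 in binary powers of 2.
So 7^696 ≡ 256 · 324 · 256 · 426 · 611 ≡ 16 (mod 697).
Since 16 ≠ 1, base 7 is a Fermat witness: 697 is composite.

16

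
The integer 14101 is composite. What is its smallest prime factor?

14101 is odd.
Digit sum 7, not divisible by 3.
Ends in 1: not divisible by 5.
7: 14101 = 7·2014 + 3
11: 14101 = 11·1281 + 10
13: 14101 = 13·1084 + 9
17: 14101 = 17·829 + 8
19: 14101 = 19·742 + 3
23: 14101 = 23·613 + 2
29: 14101 = 29·486 + 7
31: 14101 = 31·454 + 27
37: 14101 = 37·381 + 4
41: 14101 = 41·343 + 38
43: 14101 = 43·327 + 40
47: 14101 = 47·300 + 1
53: 14101 = 53·266 + 3
59: 14101 = 59·239

59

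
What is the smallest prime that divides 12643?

47

12643 is odd.
Digit sum 16, not divisible by 3.
Ends in 3: not divisible by 5.
7: 12643 = 7·1806 + 1
11: 12643 = 11·1149 + 4
13: 12643 = 13·972 + 7
17: 12643 = 17·743 + 12
19: 12643 = 19·665 + 8
23: 12643 = 23·549 + 16
29: 12643 = 29·435 + 28
31: 12643 = 31·407 + 26
37: 12643 = 37·341 + 26
41: 12643 = 41·308 + 15
43: 12643 = 43·294 + 1
47: 12643 = 47·269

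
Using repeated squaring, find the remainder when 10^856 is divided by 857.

10^1 ≡ 10 (mod 857)
10^2 ≡ 10^2 = 100 ≡ 100 (mod 857)
10^4 ≡ 100^2 = 10000 ≡ 573 (mod 857)
10^8 ≡ 573^2 = 328329 ≡ 98 (mod 857)
10^16 ≡ 98^2 = 9604 ≡ 177 (mod 857)
10^32 ≡ 177^2 = 31329 ≡ 477 (mod 857)
10^64 ≡ 477^2 = 227529 ≡ 424 (mod 857)
10^128 ≡ 424^2 = 179776 ≡ 663 (mod 857)
10^256 ≡ 663^2 = 439569 ≡ 785 (mod 857)
10^512 ≡ 785^2 = 616225 ≡ 42 (mod 857)
856 = 512 + 256 + 64 + 16 + 8 in binary powers of 2.
So 10^856 ≡ 42 · 785 · 424 · 177 · 98 ≡ 1 (mod 857).
Since the result is 1, base 10 gives no evidence that 857 is composite.

1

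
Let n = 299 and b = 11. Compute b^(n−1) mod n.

11^1 ≡ 11 (mod 299)
11^2 ≡ 11^2 = 121 ≡ 121 (mod 299)
11^4 ≡ 121^2 = 14641 ≡ 289 (mod 299)
11^8 ≡ 289^2 = 83521 ≡ 100 (mod 299)
11^16 ≡ 100^2 = 10000 ≡ 133 (mod 299)
11^32 ≡ 133^2 = 17689 ≡ 48 (mod 299)
11^64 ≡ 48^2 = 2304 ≡ 211 (mod 299)
11^128 ≡ 211^2 = 44521 ≡ 269 (mod 299)
11^256 ≡ 269^2 = 72361 ≡ 3 (mod 299)
298 = 256 + 32 + 8 + 2 in binary powers of 2.
So 11^298 ≡ 3 · 48 · 100 · 121 ≡ 127 (mod 299).
Since 127 ≠ 1, base 11 is a Fermat witness: 299 is composite.

127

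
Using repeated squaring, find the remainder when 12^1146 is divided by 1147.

1025

12^1 ≡ 12 (mod 1147)
12^2 ≡ 12^2 = 144 ≡ 144 (mod 1147)
12^4 ≡ 144^2 = 20736 ≡ 90 (mod 1147)
12^8 ≡ 90^2 = 8100 ≡ 71 (mod 1147)
12^16 ≡ 71^2 = 5041 ≡ 453 (mod 1147)
12^32 ≡ 453^2 = 205209 ≡ 1043 (mod 1147)
12^64 ≡ 1043^2 = 1087849 ≡ 493 (mod 1147)
12^128 ≡ 493^2 = 243049 ≡ 1032 (mod 1147)
12^256 ≡ 1032^2 = 1065024 ≡ 608 (mod 1147)
12^512 ≡ 608^2 = 369664 ≡ 330 (mod 1147)
12^1024 ≡ 330^2 = 108900 ≡ 1082 (mod 1147)
1146 = 1024 + 64 + 32 + 16 + 8 + 2 in binary powers of 2.
So 12^1146 ≡ 1082 · 493 · 1043 · 453 · 71 · 144 ≡ 1025 (mod 1147).
Since 1025 ≠ 1, base 12 is a Fermat witness: 1147 is composite.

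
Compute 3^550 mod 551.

35

3^1 ≡ 3 (mod 551)
3^2 ≡ 3^2 = 9 ≡ 9 (mod 551)
3^4 ≡ 9^2 = 81 ≡ 81 (mod 551)
3^8 ≡ 81^2 = 6561 ≡ 500 (mod 551)
3^16 ≡ 500^2 = 250000 ≡ 397 (mod 551)
3^32 ≡ 397^2 = 157609 ≡ 23 (mod 551)
3^64 ≡ 23^2 = 529 ≡ 529 (mod 551)
3^128 ≡ 529^2 = 279841 ≡ 484 (mod 551)
3^256 ≡ 484^2 = 234256 ≡ 81 (mod 551)
3^512 ≡ 81^2 = 6561 ≡ 500 (mod 551)
550 = 512 + 32 + 4 + 2 in binary powers of 2.
So 3^550 ≡ 500 · 23 · 81 · 9 ≡ 35 (mod 551).
Since 35 ≠ 1, base 3 is a Fermat witness: 551 is composite.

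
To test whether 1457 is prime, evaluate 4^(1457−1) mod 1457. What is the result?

4^1 ≡ 4 (mod 1457)
4^2 ≡ 4^2 = 16 ≡ 16 (mod 1457)
4^4 ≡ 16^2 = 256 ≡ 256 (mod 1457)
4^8 ≡ 256^2 = 65536 ≡ 1428 (mod 1457)
4^16 ≡ 1428^2 = 2039184 ≡ 841 (mod 1457)
4^32 ≡ 841^2 = 707281 ≡ 636 (mod 1457)
4^64 ≡ 636^2 = 404496 ≡ 907 (mod 1457)
4^128 ≡ 907^2 = 822649 ≡ 901 (mod 1457)
4^256 ≡ 901^2 = 811801 ≡ 252 (mod 1457)
4^512 ≡ 252^2 = 63504 ≡ 853 (mod 1457)
4^1024 ≡ 853^2 = 727609 ≡ 566 (mod 1457)
1456 = 1024 + 256 + 128 + 32 + 16 in binary powers of 2.
So 4^1456 ≡ 566 · 252 · 901 · 636 · 841 ≡ 686 (mod 1457).
Since 686 ≠ 1, base 4 is a Fermat witness: 1457 is composite.

686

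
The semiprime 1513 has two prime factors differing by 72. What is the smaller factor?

17

Since p = q + 72, we have 1513 = q(q + 72), so q² + 72q − 1513 = 0.
Discriminant: 72² + 4·1513 = 5184 + 6052 = 11236; √11236 = 106.
q = (−72 + 106)/2 = 17, and p = q + 72 = 89.
Check: 17 · 89 = 1513.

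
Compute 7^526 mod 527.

7^1 ≡ 7 (mod 527)
7^2 ≡ 7^2 = 49 ≡ 49 (mod 527)
7^4 ≡ 49^2 = 2401 ≡ 293 (mod 527)
7^8 ≡ 293^2 = 85849 ≡ 475 (mod 527)
7^16 ≡ 475^2 = 225625 ≡ 69 (mod 527)
7^32 ≡ 69^2 = 4761 ≡ 18 (mod 527)
7^64 ≡ 18^2 = 324 ≡ 324 (mod 527)
7^128 ≡ 324^2 = 104976 ≡ 103 (mod 527)
7^256 ≡ 103^2 = 10609 ≡ 69 (mod 527)
7^512 ≡ 69^2 = 4761 ≡ 18 (mod 527)
526 = 512 + 8 + 4 + 2 in binary powers of 2.
So 7^526 ≡ 18 · 475 · 293 · 49 ≡ 348 (mod 527).
Since 348 ≠ 1, base 7 is a Fermat witness: 527 is composite.

348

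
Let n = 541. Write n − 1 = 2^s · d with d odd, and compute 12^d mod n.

541 − 1 = 540 = 2^2 · 135, so d = 135.
12^1 ≡ 12 (mod 541)
12^2 ≡ 12^2 = 144 ≡ 144 (mod 541)
12^4 ≡ 144^2 = 20736 ≡ 178 (mod 541)
12^8 ≡ 178^2 = 31684 ≡ 306 (mod 541)
12^16 ≡ 306^2 = 93636 ≡ 43 (mod 541)
12^32 ≡ 43^2 = 1849 ≡ 226 (mod 541)
12^64 ≡ 226^2 = 51076 ≡ 222 (mod 541)
12^128 ≡ 222^2 = 49284 ≡ 53 (mod 541)
135 = 128 + 4 + 2 + 1 in binary powers of 2.
So 12^135 ≡ 53 · 178 · 144 · 12 ≡ 540 (mod 541).
Since 12^d ≡ 540 (mod 541), base 12 does not prove 541 composite.

540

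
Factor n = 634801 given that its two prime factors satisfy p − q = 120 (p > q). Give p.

859

Since p = q + 120, we have 634801 = q(q + 120), so q² + 120q − 634801 = 0.
Discriminant: 120² + 4·634801 = 14400 + 2539204 = 2553604; √2553604 = 1598.
q = (−120 + 1598)/2 = 739, and p = q + 120 = 859.
Check: 739 · 859 = 634801.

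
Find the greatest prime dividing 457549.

97

457549 = 53 · 8633
8633 = 89 · 97
97 is prime.
So 457549 = 53 · 89 · 97; the largest prime factor is 97.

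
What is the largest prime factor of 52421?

52421 = 19 · 2759
2759 = 31 · 89
89 is prime.
So 52421 = 19 · 31 · 89; the largest prime factor is 89.

89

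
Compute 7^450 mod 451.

419

7^1 ≡ 7 (mod 451)
7^2 ≡ 7^2 = 49 ≡ 49 (mod 451)
7^4 ≡ 49^2 = 2401 ≡ 146 (mod 451)
7^8 ≡ 146^2 = 21316 ≡ 119 (mod 451)
7^16 ≡ 119^2 = 14161 ≡ 180 (mod 451)
7^32 ≡ 180^2 = 32400 ≡ 379 (mod 451)
7^64 ≡ 379^2 = 143641 ≡ 223 (mod 451)
7^128 ≡ 223^2 = 49729 ≡ 119 (mod 451)
7^256 ≡ 119^2 = 14161 ≡ 180 (mod 451)
450 = 256 + 128 + 64 + 2 in binary powers of 2.
So 7^450 ≡ 180 · 119 · 223 · 49 ≡ 419 (mod 451).
Since 419 ≠ 1, base 7 is a Fermat witness: 451 is composite.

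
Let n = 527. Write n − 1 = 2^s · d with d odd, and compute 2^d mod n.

349

527 − 1 = 526 = 2^1 · 263, so d = 263.
2^1 ≡ 2 (mod 527)
2^2 ≡ 2^2 = 4 ≡ 4 (mod 527)
2^4 ≡ 4^2 = 16 ≡ 16 (mod 527)
2^8 ≡ 16^2 = 256 ≡ 256 (mod 527)
2^16 ≡ 256^2 = 65536 ≡ 188 (mod 527)
2^32 ≡ 188^2 = 35344 ≡ 35 (mod 527)
2^64 ≡ 35^2 = 1225 ≡ 171 (mod 527)
2^128 ≡ 171^2 = 29241 ≡ 256 (mod 527)
2^256 ≡ 256^2 = 65536 ≡ 188 (mod 527)
263 = 256 + 4 + 2 + 1 in binary powers of 2.
So 2^263 ≡ 188 · 16 · 4 · 2 ≡ 349 (mod 527).
Squaring chain: 349; never reaches −1, so base 2 is a Miller–Rabin witness that 527 is composite.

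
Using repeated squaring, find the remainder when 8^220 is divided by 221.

8^1 ≡ 8 (mod 221)
8^2 ≡ 8^2 = 64 ≡ 64 (mod 221)
8^4 ≡ 64^2 = 4096 ≡ 118 (mod 221)
8^8 ≡ 118^2 = 13924 ≡ 1 (mod 221)
8^16 ≡ 1^2 = 1 ≡ 1 (mod 221)
8^32 ≡ 1^2 = 1 ≡ 1 (mod 221)
8^64 ≡ 1^2 = 1 ≡ 1 (mod 221)
8^128 ≡ 1^2 = 1 ≡ 1 (mod 221)
220 = 128 + 64 + 16 + 8 + 4 in binary powers of 2.
So 8^220 ≡ 1 · 1 · 1 · 1 · 118 ≡ 118 (mod 221).
Since 118 ≠ 1, base 8 is a Fermat witness: 221 is composite.

118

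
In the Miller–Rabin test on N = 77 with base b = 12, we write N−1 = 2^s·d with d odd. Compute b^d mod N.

77 − 1 = 76 = 2^2 · 19, so d = 19.
12^1 ≡ 12 (mod 77)
12^2 ≡ 12^2 = 144 ≡ 67 (mod 77)
12^4 ≡ 67^2 = 4489 ≡ 23 (mod 77)
12^8 ≡ 23^2 = 529 ≡ 67 (mod 77)
12^16 ≡ 67^2 = 4489 ≡ 23 (mod 77)
19 = 16 + 2 + 1 in binary powers of 2.
So 12^19 ≡ 23 · 67 · 12 ≡ 12 (mod 77).
Squaring chain: 12 → 67; never reaches −1, so base 12 is a Miller–Rabin witness that 77 is composite.

12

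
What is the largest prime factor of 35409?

35409 = 3 · 11803
11803 = 11 · 1073
1073 = 29 · 37
37 is prime.
So 35409 = 3 · 11 · 29 · 37; the largest prime factor is 37.

37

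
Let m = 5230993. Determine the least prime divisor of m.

5230993 is odd.
Digit sum 31, not divisible by 3.
Ends in 3: not divisible by 5.
7: 5230993 = 7·747284 + 5
11: 5230993 = 11·475544 + 9
13: 5230993 = 13·402384 + 1
17: 5230993 = 17·307705 + 8
19: 5230993 = 19·275315 + 8
23: 5230993 = 23·227434 + 11
29: 5230993 = 29·180379 + 2
31: 5230993 = 31·168741 + 22
37: 5230993 = 37·141378 + 7
41: 5230993 = 41·127585 + 8
43: 5230993 = 43·121651

43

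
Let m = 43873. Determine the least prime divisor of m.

43873 is odd.
Digit sum 25, not divisible by 3.
Ends in 3: not divisible by 5.
7: 43873 = 7·6267 + 4
11: 43873 = 11·3988 + 5
13: 43873 = 13·3374 + 11
17: 43873 = 17·2580 + 13
19: 43873 = 19·2309 + 2
23: 43873 = 23·1907 + 12
29: 43873 = 29·1512 + 25
31: 43873 = 31·1415 + 8
37: 43873 = 37·1185 + 28
41: 43873 = 41·1070 + 3
43: 43873 = 43·1020 + 13
47: 43873 = 47·933 + 22
53: 43873 = 53·827 + 42
59: 43873 = 59·743 + 36
61: 43873 = 61·719 + 14
67: 43873 = 67·654 + 55
71: 43873 = 71·617 + 66
73: 43873 = 73·601

73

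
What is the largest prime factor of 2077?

67

2077 = 31 · 67
67 is prime.
So 2077 = 31 · 67; the largest prime factor is 67.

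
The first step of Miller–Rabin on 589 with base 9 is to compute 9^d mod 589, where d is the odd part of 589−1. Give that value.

589 − 1 = 588 = 2^2 · 147, so d = 147.
9^1 ≡ 9 (mod 589)
9^2 ≡ 9^2 = 81 ≡ 81 (mod 589)
9^4 ≡ 81^2 = 6561 ≡ 82 (mod 589)
9^8 ≡ 82^2 = 6724 ≡ 245 (mod 589)
9^16 ≡ 245^2 = 60025 ≡ 536 (mod 589)
9^32 ≡ 536^2 = 287296 ≡ 453 (mod 589)
9^64 ≡ 453^2 = 205209 ≡ 237 (mod 589)
9^128 ≡ 237^2 = 56169 ≡ 214 (mod 589)
147 = 128 + 16 + 2 + 1 in binary powers of 2.
So 9^147 ≡ 214 · 536 · 81 · 9 ≡ 64 (mod 589).
Squaring chain: 64 → 562; never reaches −1, so base 9 is a Miller–Rabin witness that 589 is composite.

64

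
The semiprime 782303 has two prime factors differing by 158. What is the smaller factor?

Since p = q + 158, we have 782303 = q(q + 158), so q² + 158q − 782303 = 0.
Discriminant: 158² + 4·782303 = 24964 + 3129212 = 3154176; √3154176 = 1776.
q = (−158 + 1776)/2 = 809, and p = q + 158 = 967.
Check: 809 · 967 = 782303.

809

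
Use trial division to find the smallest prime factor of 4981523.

53

4981523 is odd.
Digit sum 32, not divisible by 3.
Ends in 3: not divisible by 5.
7: 4981523 = 7·711646 + 1
11: 4981523 = 11·452865 + 8
13: 4981523 = 13·383194 + 1
17: 4981523 = 17·293030 + 13
19: 4981523 = 19·262185 + 8
23: 4981523 = 23·216587 + 22
29: 4981523 = 29·171776 + 19
31: 4981523 = 31·160694 + 9
37: 4981523 = 37·134635 + 28
41: 4981523 = 41·121500 + 23
43: 4981523 = 43·115849 + 16
47: 4981523 = 47·105989 + 40
53: 4981523 = 53·93991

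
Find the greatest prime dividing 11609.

11609 = 13 · 893
893 = 19 · 47
47 is prime.
So 11609 = 13 · 19 · 47; the largest prime factor is 47.

47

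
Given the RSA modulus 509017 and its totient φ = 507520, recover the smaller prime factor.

521

φ(n) = (p−1)(q−1) = n − (p+q) + 1, so p + q = 509017 − 507520 + 1 = 1498.
p and q are the roots of t² − 1498t + 509017 = 0.
Discriminant: 1498² − 4·509017 = 2244004 − 2036068 = 207936; √207936 = 456.
q = (1498 − 456)/2 = 521, p = (1498 + 456)/2 = 977.
Check: 521 · 977 = 509017.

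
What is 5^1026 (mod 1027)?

1000

5^1 ≡ 5 (mod 1027)
5^2 ≡ 5^2 = 25 ≡ 25 (mod 1027)
5^4 ≡ 25^2 = 625 ≡ 625 (mod 1027)
5^8 ≡ 625^2 = 390625 ≡ 365 (mod 1027)
5^16 ≡ 365^2 = 133225 ≡ 742 (mod 1027)
5^32 ≡ 742^2 = 550564 ≡ 92 (mod 1027)
5^64 ≡ 92^2 = 8464 ≡ 248 (mod 1027)
5^128 ≡ 248^2 = 61504 ≡ 911 (mod 1027)
5^256 ≡ 911^2 = 829921 ≡ 105 (mod 1027)
5^512 ≡ 105^2 = 11025 ≡ 755 (mod 1027)
5^1024 ≡ 755^2 = 570025 ≡ 40 (mod 1027)
1026 = 1024 + 2 in binary powers of 2.
So 5^1026 ≡ 40 · 25 ≡ 1000 (mod 1027).
Since 1000 ≠ 1, base 5 is a Fermat witness: 1027 is composite.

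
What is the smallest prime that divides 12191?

73

12191 is odd.
Digit sum 14, not divisible by 3.
Ends in 1: not divisible by 5.
7: 12191 = 7·1741 + 4
11: 12191 = 11·1108 + 3
13: 12191 = 13·937 + 10
17: 12191 = 17·717 + 2
19: 12191 = 19·641 + 12
23: 12191 = 23·530 + 1
29: 12191 = 29·420 + 11
31: 12191 = 31·393 + 8
37: 12191 = 37·329 + 18
41: 12191 = 41·297 + 14
43: 12191 = 43·283 + 22
47: 12191 = 47·259 + 18
53: 12191 = 53·230 + 1
59: 12191 = 59·206 + 37
61: 12191 = 61·199 + 52
67: 12191 = 67·181 + 64
71: 12191 = 71·171 + 50
73: 12191 = 73·167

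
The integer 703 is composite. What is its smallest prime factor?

19

703 is odd.
Digit sum 10, not divisible by 3.
Ends in 3: not divisible by 5.
7: 703 = 7·100 + 3
11: 703 = 11·63 + 10
13: 703 = 13·54 + 1
17: 703 = 17·41 + 6
19: 703 = 19·37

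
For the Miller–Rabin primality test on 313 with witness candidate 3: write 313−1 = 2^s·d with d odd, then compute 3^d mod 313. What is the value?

1

313 − 1 = 312 = 2^3 · 39, so d = 39.
3^1 ≡ 3 (mod 313)
3^2 ≡ 3^2 = 9 ≡ 9 (mod 313)
3^4 ≡ 9^2 = 81 ≡ 81 (mod 313)
3^8 ≡ 81^2 = 6561 ≡ 301 (mod 313)
3^16 ≡ 301^2 = 90601 ≡ 144 (mod 313)
3^32 ≡ 144^2 = 20736 ≡ 78 (mod 313)
39 = 32 + 4 + 2 + 1 in binary powers of 2.
So 3^39 ≡ 78 · 81 · 9 · 3 ≡ 1 (mod 313).
Since 3^d ≡ 1 (mod 313), base 3 does not prove 313 composite.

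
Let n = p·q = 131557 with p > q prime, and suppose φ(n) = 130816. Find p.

449

φ(n) = (p−1)(q−1) = n − (p+q) + 1, so p + q = 131557 − 130816 + 1 = 742.
p and q are the roots of t² − 742t + 131557 = 0.
Discriminant: 742² − 4·131557 = 550564 − 526228 = 24336; √24336 = 156.
q = (742 − 156)/2 = 293, p = (742 + 156)/2 = 449.
Check: 293 · 449 = 131557.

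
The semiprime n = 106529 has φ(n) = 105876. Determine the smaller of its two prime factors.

307

φ(n) = (p−1)(q−1) = n − (p+q) + 1, so p + q = 106529 − 105876 + 1 = 654.
p and q are the roots of t² − 654t + 106529 = 0.
Discriminant: 654² − 4·106529 = 427716 − 426116 = 1600; √1600 = 40.
q = (654 − 40)/2 = 307, p = (654 + 40)/2 = 347.
Check: 307 · 347 = 106529.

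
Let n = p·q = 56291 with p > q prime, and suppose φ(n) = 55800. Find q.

181

φ(n) = (p−1)(q−1) = n − (p+q) + 1, so p + q = 56291 − 55800 + 1 = 492.
p and q are the roots of t² − 492t + 56291 = 0.
Discriminant: 492² − 4·56291 = 242064 − 225164 = 16900; √16900 = 130.
q = (492 − 130)/2 = 181, p = (492 + 130)/2 = 311.
Check: 181 · 311 = 56291.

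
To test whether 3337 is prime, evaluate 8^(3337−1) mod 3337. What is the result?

8^1 ≡ 8 (mod 3337)
8^2 ≡ 8^2 = 64 ≡ 64 (mod 3337)
8^4 ≡ 64^2 = 4096 ≡ 759 (mod 3337)
8^8 ≡ 759^2 = 576081 ≡ 2117 (mod 3337)
8^16 ≡ 2117^2 = 4481689 ≡ 98 (mod 3337)
8^32 ≡ 98^2 = 9604 ≡ 2930 (mod 3337)
8^64 ≡ 2930^2 = 8584900 ≡ 2136 (mod 3337)
8^128 ≡ 2136^2 = 4562496 ≡ 817 (mod 3337)
8^256 ≡ 817^2 = 667489 ≡ 89 (mod 3337)
8^512 ≡ 89^2 = 7921 ≡ 1247 (mod 3337)
8^1024 ≡ 1247^2 = 1555009 ≡ 3304 (mod 3337)
8^2048 ≡ 3304^2 = 10916416 ≡ 1089 (mod 3337)
3336 = 2048 + 1024 + 256 + 8 in binary powers of 2.
So 8^3336 ≡ 1089 · 3304 · 89 · 2117 ≡ 1935 (mod 3337).
Since 1935 ≠ 1, base 8 is a Fermat witness: 3337 is composite.

1935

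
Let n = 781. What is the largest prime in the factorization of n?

71

781 = 11 · 71
71 is prime.
So 781 = 11 · 71; the largest prime factor is 71.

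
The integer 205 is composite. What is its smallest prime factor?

205 is odd.
Digit sum 7, not divisible by 3.
Ends in 5: divisible by 5.

5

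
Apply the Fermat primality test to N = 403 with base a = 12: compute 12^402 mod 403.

12^1 ≡ 12 (mod 403)
12^2 ≡ 12^2 = 144 ≡ 144 (mod 403)
12^4 ≡ 144^2 = 20736 ≡ 183 (mod 403)
12^8 ≡ 183^2 = 33489 ≡ 40 (mod 403)
12^16 ≡ 40^2 = 1600 ≡ 391 (mod 403)
12^32 ≡ 391^2 = 152881 ≡ 144 (mod 403)
12^64 ≡ 144^2 = 20736 ≡ 183 (mod 403)
12^128 ≡ 183^2 = 33489 ≡ 40 (mod 403)
12^256 ≡ 40^2 = 1600 ≡ 391 (mod 403)
402 = 256 + 128 + 16 + 2 in binary powers of 2.
So 12^402 ≡ 391 · 40 · 391 · 144 ≡ 66 (mod 403).
Since 66 ≠ 1, base 12 is a Fermat witness: 403 is composite.

66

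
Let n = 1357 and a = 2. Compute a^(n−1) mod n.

2^1 ≡ 2 (mod 1357)
2^2 ≡ 2^2 = 4 ≡ 4 (mod 1357)
2^4 ≡ 4^2 = 16 ≡ 16 (mod 1357)
2^8 ≡ 16^2 = 256 ≡ 256 (mod 1357)
2^16 ≡ 256^2 = 65536 ≡ 400 (mod 1357)
2^32 ≡ 400^2 = 160000 ≡ 1231 (mod 1357)
2^64 ≡ 1231^2 = 1515361 ≡ 949 (mod 1357)
2^128 ≡ 949^2 = 900601 ≡ 910 (mod 1357)
2^256 ≡ 910^2 = 828100 ≡ 330 (mod 1357)
2^512 ≡ 330^2 = 108900 ≡ 340 (mod 1357)
2^1024 ≡ 340^2 = 115600 ≡ 255 (mod 1357)
1356 = 1024 + 256 + 64 + 8 + 4 in binary powers of 2.
So 2^1356 ≡ 255 · 330 · 949 · 256 · 16 ≡ 997 (mod 1357).
Since 997 ≠ 1, base 2 is a Fermat witness: 1357 is composite.

997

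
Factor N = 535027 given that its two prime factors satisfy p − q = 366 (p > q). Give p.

937

Since p = q + 366, we have 535027 = q(q + 366), so q² + 366q − 535027 = 0.
Discriminant: 366² + 4·535027 = 133956 + 2140108 = 2274064; √2274064 = 1508.
q = (−366 + 1508)/2 = 571, and p = q + 366 = 937.
Check: 571 · 937 = 535027.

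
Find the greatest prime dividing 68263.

68263 = 13 · 5251
5251 = 59 · 89
89 is prime.
So 68263 = 13 · 59 · 89; the largest prime factor is 89.

89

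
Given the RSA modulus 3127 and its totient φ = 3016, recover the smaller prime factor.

φ(n) = (p−1)(q−1) = n − (p+q) + 1, so p + q = 3127 − 3016 + 1 = 112.
p and q are the roots of t² − 112t + 3127 = 0.
Discriminant: 112² − 4·3127 = 12544 − 12508 = 36; √36 = 6.
q = (112 − 6)/2 = 53, p = (112 + 6)/2 = 59.
Check: 53 · 59 = 3127.

53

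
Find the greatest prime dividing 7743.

89

7743 = 3 · 2581
2581 = 29 · 89
89 is prime.
So 7743 = 3 · 29 · 89; the largest prime factor is 89.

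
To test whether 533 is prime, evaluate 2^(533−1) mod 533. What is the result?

2^1 ≡ 2 (mod 533)
2^2 ≡ 2^2 = 4 ≡ 4 (mod 533)
2^4 ≡ 4^2 = 16 ≡ 16 (mod 533)
2^8 ≡ 16^2 = 256 ≡ 256 (mod 533)
2^16 ≡ 256^2 = 65536 ≡ 510 (mod 533)
2^32 ≡ 510^2 = 260100 ≡ 529 (mod 533)
2^64 ≡ 529^2 = 279841 ≡ 16 (mod 533)
2^128 ≡ 16^2 = 256 ≡ 256 (mod 533)
2^256 ≡ 256^2 = 65536 ≡ 510 (mod 533)
2^512 ≡ 510^2 = 260100 ≡ 529 (mod 533)
532 = 512 + 16 + 4 in binary powers of 2.
So 2^532 ≡ 529 · 510 · 16 ≡ 406 (mod 533).
Since 406 ≠ 1, base 2 is a Fermat witness: 533 is composite.

406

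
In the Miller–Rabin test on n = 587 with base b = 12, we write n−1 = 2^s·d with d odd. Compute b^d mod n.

587 − 1 = 586 = 2^1 · 293, so d = 293.
12^1 ≡ 12 (mod 587)
12^2 ≡ 12^2 = 144 ≡ 144 (mod 587)
12^4 ≡ 144^2 = 20736 ≡ 191 (mod 587)
12^8 ≡ 191^2 = 36481 ≡ 87 (mod 587)
12^16 ≡ 87^2 = 7569 ≡ 525 (mod 587)
12^32 ≡ 525^2 = 275625 ≡ 322 (mod 587)
12^64 ≡ 322^2 = 103684 ≡ 372 (mod 587)
12^128 ≡ 372^2 = 138384 ≡ 439 (mod 587)
12^256 ≡ 439^2 = 192721 ≡ 185 (mod 587)
293 = 256 + 32 + 4 + 1 in binary powers of 2.
So 12^293 ≡ 185 · 322 · 191 · 12 ≡ 1 (mod 587).
Since 12^d ≡ 1 (mod 587), base 12 does not prove 587 composite.

1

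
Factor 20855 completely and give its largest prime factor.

20855 = 5 · 4171
4171 = 43 · 97
97 is prime.
So 20855 = 5 · 43 · 97; the largest prime factor is 97.

97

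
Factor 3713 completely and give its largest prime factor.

79

3713 = 47 · 79
79 is prime.
So 3713 = 47 · 79; the largest prime factor is 79.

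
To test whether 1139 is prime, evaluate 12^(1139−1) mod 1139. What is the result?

892

12^1 ≡ 12 (mod 1139)
12^2 ≡ 12^2 = 144 ≡ 144 (mod 1139)
12^4 ≡ 144^2 = 20736 ≡ 234 (mod 1139)
12^8 ≡ 234^2 = 54756 ≡ 84 (mod 1139)
12^16 ≡ 84^2 = 7056 ≡ 222 (mod 1139)
12^32 ≡ 222^2 = 49284 ≡ 307 (mod 1139)
12^64 ≡ 307^2 = 94249 ≡ 851 (mod 1139)
12^128 ≡ 851^2 = 724201 ≡ 936 (mod 1139)
12^256 ≡ 936^2 = 876096 ≡ 205 (mod 1139)
12^512 ≡ 205^2 = 42025 ≡ 1021 (mod 1139)
12^1024 ≡ 1021^2 = 1042441 ≡ 256 (mod 1139)
1138 = 1024 + 64 + 32 + 16 + 2 in binary powers of 2.
So 12^1138 ≡ 256 · 851 · 307 · 222 · 144 ≡ 892 (mod 1139).
Since 892 ≠ 1, base 12 is a Fermat witness: 1139 is composite.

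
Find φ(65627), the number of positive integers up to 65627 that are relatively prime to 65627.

60480

Factor: 65627 = 29 · 31 · 73.
φ(65627) = (29−1) · (31−1) · (73−1) = 28 · 30 · 72 = 60480.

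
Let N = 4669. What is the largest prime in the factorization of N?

29

4669 = 7 · 667
667 = 23 · 29
29 is prime.
So 4669 = 7 · 23 · 29; the largest prime factor is 29.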